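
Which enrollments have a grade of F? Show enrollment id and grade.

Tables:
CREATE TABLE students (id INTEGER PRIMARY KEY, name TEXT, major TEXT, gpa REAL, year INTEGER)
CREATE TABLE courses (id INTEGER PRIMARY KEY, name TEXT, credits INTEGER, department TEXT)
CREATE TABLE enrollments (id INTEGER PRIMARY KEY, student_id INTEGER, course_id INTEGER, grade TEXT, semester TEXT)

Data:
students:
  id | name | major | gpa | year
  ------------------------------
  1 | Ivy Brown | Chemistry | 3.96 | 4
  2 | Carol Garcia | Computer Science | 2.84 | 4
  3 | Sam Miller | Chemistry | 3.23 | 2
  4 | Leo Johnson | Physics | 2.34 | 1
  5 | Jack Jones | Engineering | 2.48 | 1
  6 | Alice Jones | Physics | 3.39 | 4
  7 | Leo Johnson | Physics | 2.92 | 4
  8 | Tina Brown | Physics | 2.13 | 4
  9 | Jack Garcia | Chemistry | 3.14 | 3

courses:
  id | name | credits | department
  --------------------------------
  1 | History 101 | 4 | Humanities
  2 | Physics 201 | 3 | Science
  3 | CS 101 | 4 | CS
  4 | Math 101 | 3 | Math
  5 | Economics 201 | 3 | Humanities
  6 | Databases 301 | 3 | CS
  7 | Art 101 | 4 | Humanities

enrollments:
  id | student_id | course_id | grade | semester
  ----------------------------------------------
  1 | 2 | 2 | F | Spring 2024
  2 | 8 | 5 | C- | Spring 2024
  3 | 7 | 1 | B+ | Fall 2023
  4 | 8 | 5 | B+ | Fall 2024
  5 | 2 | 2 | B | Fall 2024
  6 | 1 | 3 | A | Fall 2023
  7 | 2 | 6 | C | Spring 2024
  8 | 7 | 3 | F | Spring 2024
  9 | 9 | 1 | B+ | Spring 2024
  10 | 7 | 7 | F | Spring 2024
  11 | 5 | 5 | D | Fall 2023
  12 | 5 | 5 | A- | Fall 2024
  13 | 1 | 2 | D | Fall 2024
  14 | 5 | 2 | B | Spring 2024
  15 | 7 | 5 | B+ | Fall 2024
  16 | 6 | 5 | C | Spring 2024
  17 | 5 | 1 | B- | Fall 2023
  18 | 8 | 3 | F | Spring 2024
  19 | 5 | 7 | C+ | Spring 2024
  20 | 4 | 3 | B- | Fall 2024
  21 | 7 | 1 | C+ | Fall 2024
SELECT id, grade FROM enrollments WHERE grade = 'F'

Execution result:
id | grade
1 | F
8 | F
10 | F
18 | F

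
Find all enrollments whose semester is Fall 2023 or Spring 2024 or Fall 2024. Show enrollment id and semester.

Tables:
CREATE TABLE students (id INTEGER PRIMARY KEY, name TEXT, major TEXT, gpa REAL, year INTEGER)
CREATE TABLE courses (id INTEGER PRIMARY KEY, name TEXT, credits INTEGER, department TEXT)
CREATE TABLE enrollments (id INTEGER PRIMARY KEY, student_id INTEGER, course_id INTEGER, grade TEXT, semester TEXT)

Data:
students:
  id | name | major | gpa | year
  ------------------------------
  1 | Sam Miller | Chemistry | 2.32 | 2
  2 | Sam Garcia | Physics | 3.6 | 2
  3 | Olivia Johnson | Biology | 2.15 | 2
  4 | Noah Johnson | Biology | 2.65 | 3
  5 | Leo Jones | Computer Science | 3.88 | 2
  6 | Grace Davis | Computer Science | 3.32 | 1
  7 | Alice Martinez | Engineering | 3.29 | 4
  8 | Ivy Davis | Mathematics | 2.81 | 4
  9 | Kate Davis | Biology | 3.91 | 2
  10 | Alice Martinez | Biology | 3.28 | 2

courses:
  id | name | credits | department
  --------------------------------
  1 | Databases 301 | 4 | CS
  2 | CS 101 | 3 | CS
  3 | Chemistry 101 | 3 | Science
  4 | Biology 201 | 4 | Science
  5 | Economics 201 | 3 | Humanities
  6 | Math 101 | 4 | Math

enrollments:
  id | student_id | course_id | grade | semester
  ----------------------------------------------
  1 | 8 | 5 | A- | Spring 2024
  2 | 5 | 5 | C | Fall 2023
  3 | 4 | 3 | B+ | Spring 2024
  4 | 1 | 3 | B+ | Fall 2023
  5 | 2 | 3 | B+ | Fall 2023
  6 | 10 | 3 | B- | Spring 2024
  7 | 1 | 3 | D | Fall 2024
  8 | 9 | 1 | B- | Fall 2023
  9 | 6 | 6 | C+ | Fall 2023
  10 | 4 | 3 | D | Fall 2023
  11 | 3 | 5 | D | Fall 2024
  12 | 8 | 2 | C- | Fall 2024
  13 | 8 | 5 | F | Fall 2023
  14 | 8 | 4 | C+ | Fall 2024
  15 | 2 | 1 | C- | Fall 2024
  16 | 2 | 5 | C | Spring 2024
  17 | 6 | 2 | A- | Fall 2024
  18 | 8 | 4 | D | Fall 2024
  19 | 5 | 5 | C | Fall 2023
SELECT id, semester FROM enrollments WHERE semester IN ('Fall 2023', 'Spring 2024', 'Fall 2024')

Execution result:
id | semester
1 | Spring 2024
2 | Fall 2023
3 | Spring 2024
4 | Fall 2023
5 | Fall 2023
6 | Spring 2024
7 | Fall 2024
8 | Fall 2023
9 | Fall 2023
10 | Fall 2023
11 | Fall 2024
12 | Fall 2024
13 | Fall 2023
14 | Fall 2024
15 | Fall 2024
16 | Spring 2024
17 | Fall 2024
18 | Fall 2024
19 | Fall 2023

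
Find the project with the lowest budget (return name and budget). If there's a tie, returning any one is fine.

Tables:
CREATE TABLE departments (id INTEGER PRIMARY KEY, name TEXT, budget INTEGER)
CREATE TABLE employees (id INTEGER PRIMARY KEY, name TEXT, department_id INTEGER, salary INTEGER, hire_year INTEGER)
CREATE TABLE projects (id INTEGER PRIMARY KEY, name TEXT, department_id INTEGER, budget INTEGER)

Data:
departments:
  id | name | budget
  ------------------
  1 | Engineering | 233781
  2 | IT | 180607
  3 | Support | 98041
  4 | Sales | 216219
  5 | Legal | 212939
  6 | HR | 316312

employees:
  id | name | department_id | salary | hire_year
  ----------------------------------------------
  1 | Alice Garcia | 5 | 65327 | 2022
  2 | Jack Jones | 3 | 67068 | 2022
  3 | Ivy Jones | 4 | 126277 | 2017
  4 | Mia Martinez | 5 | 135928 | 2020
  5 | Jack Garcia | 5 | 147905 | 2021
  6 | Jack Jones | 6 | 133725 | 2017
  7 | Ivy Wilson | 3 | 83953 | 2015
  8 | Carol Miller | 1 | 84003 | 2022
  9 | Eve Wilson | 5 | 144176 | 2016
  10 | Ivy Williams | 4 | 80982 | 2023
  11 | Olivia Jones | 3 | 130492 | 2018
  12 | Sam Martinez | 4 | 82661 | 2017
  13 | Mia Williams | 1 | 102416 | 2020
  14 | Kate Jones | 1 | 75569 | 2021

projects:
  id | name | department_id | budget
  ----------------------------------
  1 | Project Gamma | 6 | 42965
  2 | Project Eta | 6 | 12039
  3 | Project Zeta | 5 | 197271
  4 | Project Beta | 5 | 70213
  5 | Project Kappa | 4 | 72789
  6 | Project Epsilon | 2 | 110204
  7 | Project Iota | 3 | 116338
SELECT name, budget FROM projects ORDER BY budget ASC LIMIT 1

Execution result:
name | budget
Project Eta | 12039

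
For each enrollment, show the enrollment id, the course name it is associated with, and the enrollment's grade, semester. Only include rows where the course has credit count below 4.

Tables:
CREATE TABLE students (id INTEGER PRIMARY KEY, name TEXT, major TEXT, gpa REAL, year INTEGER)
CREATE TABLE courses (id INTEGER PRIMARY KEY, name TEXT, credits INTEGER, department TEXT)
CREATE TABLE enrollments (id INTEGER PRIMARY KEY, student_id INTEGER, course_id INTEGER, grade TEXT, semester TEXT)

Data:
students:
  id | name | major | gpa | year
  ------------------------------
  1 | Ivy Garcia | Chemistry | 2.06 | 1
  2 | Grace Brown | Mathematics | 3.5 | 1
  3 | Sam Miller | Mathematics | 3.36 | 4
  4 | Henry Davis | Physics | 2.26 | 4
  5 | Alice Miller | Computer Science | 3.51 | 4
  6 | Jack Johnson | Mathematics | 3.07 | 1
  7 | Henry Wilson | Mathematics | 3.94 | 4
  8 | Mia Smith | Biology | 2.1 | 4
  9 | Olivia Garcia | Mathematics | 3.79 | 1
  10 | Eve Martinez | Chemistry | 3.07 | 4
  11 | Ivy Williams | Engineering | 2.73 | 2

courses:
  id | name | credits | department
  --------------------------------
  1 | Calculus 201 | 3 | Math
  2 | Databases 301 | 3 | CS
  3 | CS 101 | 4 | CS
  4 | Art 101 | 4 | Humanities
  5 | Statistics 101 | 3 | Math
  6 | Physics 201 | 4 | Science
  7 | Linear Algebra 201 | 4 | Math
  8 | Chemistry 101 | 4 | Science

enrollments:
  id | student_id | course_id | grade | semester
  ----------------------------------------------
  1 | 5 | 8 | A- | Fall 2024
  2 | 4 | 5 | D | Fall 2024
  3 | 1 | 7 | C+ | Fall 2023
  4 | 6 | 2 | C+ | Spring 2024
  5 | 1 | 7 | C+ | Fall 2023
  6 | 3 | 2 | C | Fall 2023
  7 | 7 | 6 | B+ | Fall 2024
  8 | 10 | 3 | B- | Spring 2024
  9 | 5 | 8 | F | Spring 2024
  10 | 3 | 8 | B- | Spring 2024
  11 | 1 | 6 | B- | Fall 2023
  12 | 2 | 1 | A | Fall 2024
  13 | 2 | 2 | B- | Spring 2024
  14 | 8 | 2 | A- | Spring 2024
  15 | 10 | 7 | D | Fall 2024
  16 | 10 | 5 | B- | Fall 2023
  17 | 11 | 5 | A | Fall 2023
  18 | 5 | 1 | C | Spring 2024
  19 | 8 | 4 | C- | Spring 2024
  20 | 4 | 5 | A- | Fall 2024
SELECT c.id, p.name AS course, c.grade, c.semester FROM enrollments c JOIN courses p ON c.course_id = p.id WHERE p.credits < 4

Execution result:
id | course | grade | semester
2 | Statistics 101 | D | Fall 2024
4 | Databases 301 | C+ | Spring 2024
6 | Databases 301 | C | Fall 2023
12 | Calculus 201 | A | Fall 2024
13 | Databases 301 | B- | Spring 2024
14 | Databases 301 | A- | Spring 2024
16 | Statistics 101 | B- | Fall 2023
17 | Statistics 101 | A | Fall 2023
18 | Calculus 201 | C | Spring 2024
20 | Statistics 101 | A- | Fall 2024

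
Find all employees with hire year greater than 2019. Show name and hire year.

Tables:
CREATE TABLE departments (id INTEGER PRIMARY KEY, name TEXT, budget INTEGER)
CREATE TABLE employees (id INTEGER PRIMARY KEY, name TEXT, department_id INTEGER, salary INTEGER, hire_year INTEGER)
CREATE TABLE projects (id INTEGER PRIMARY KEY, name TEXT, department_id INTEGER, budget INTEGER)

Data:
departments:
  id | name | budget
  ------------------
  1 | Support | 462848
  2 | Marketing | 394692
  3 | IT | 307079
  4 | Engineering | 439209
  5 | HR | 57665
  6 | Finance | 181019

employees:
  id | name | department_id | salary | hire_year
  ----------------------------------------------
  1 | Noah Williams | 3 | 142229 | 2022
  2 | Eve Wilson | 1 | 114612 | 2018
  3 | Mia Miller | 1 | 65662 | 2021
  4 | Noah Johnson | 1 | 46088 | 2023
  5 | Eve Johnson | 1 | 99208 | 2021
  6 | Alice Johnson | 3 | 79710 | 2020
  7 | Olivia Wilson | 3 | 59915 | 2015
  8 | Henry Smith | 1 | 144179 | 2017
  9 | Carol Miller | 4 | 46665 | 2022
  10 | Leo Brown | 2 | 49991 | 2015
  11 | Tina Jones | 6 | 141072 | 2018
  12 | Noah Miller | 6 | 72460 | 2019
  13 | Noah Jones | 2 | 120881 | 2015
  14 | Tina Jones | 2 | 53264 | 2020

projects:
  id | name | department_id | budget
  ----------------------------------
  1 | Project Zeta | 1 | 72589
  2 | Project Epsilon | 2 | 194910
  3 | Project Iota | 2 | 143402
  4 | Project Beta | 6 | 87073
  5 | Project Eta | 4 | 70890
SELECT name, hire_year FROM employees WHERE hire_year > 2019

Execution result:
name | hire_year
Noah Williams | 2022
Mia Miller | 2021
Noah Johnson | 2023
Eve Johnson | 2021
Alice Johnson | 2020
Carol Miller | 2022
Tina Jones | 2020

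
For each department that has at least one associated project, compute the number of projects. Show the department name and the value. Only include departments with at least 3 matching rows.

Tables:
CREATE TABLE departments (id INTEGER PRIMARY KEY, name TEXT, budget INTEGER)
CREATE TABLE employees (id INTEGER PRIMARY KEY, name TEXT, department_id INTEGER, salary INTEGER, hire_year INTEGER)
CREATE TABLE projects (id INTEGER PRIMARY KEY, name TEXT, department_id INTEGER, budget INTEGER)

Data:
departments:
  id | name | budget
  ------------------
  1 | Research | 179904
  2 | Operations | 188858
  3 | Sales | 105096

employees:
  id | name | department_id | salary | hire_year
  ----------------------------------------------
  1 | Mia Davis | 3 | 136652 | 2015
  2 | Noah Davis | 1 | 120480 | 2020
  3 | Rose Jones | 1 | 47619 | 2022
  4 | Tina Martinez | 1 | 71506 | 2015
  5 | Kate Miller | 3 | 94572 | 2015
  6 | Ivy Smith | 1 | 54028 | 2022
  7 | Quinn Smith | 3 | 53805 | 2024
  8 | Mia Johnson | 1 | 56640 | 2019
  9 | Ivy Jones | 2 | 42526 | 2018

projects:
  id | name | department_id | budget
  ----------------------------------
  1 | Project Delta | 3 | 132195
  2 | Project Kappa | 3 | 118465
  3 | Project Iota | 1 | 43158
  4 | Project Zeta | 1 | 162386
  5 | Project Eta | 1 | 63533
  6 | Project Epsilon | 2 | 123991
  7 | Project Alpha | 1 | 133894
SELECT p.name, COUNT(*) AS n FROM projects c JOIN departments p ON c.department_id = p.id GROUP BY p.id, p.name HAVING COUNT(*) >= 3

Execution result:
name | n
Research | 4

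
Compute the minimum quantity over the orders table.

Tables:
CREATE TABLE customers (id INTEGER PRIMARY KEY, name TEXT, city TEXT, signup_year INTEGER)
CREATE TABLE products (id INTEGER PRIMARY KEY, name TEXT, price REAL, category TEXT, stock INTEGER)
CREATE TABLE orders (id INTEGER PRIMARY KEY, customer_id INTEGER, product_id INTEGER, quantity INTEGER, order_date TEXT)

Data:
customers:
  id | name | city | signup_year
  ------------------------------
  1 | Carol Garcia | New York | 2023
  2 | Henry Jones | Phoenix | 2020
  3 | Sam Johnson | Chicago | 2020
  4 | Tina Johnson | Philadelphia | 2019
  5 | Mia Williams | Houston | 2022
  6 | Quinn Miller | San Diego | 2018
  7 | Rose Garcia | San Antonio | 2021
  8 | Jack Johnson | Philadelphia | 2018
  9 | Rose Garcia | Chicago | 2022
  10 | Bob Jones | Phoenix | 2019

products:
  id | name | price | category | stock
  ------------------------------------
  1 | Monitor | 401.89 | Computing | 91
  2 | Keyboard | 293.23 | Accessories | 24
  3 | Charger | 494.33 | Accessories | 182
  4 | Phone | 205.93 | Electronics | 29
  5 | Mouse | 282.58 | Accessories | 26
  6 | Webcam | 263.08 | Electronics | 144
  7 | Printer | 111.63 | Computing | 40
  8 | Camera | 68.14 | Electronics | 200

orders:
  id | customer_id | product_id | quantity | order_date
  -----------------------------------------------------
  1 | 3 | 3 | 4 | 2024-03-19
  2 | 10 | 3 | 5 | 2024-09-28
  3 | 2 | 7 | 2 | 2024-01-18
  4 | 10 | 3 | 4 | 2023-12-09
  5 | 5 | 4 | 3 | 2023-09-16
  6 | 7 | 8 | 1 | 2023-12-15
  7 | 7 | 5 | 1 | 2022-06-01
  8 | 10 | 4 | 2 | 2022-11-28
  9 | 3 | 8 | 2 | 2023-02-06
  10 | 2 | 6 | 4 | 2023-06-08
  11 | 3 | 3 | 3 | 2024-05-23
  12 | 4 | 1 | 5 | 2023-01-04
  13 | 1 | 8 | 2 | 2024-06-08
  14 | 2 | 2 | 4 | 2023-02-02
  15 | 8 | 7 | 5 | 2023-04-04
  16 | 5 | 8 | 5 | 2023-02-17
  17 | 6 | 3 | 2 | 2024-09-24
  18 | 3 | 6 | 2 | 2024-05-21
SELECT MIN(quantity) FROM orders

Execution result:
1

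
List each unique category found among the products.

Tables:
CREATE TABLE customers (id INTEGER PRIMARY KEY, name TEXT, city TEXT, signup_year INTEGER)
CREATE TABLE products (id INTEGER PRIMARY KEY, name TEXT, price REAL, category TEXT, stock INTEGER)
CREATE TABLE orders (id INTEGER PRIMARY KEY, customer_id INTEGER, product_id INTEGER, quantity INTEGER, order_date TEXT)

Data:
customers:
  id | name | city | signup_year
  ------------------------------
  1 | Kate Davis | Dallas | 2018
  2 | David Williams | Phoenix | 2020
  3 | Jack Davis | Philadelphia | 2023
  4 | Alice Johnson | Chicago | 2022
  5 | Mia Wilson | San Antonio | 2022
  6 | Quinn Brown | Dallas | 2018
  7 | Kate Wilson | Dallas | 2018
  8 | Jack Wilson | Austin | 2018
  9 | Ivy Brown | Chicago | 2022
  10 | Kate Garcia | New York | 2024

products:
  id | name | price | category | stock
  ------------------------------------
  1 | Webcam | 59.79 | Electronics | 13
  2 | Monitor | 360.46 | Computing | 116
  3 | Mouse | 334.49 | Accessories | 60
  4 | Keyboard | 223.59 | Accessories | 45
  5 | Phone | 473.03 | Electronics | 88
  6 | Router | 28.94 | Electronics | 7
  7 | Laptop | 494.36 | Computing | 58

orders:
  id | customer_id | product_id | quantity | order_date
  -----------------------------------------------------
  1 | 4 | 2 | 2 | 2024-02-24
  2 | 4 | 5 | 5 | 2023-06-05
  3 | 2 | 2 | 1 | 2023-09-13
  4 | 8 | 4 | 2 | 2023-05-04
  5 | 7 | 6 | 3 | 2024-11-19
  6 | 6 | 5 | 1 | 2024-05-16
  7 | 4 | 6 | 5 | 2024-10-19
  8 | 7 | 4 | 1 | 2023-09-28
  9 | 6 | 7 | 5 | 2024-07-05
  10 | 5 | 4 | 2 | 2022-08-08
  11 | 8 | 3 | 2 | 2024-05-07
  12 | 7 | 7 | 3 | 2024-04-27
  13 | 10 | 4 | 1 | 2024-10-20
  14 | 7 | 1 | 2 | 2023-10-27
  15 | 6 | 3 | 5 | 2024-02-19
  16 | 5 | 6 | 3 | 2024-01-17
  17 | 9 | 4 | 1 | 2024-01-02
SELECT DISTINCT category FROM products

Execution result:
category
Electronics
Computing
Accessories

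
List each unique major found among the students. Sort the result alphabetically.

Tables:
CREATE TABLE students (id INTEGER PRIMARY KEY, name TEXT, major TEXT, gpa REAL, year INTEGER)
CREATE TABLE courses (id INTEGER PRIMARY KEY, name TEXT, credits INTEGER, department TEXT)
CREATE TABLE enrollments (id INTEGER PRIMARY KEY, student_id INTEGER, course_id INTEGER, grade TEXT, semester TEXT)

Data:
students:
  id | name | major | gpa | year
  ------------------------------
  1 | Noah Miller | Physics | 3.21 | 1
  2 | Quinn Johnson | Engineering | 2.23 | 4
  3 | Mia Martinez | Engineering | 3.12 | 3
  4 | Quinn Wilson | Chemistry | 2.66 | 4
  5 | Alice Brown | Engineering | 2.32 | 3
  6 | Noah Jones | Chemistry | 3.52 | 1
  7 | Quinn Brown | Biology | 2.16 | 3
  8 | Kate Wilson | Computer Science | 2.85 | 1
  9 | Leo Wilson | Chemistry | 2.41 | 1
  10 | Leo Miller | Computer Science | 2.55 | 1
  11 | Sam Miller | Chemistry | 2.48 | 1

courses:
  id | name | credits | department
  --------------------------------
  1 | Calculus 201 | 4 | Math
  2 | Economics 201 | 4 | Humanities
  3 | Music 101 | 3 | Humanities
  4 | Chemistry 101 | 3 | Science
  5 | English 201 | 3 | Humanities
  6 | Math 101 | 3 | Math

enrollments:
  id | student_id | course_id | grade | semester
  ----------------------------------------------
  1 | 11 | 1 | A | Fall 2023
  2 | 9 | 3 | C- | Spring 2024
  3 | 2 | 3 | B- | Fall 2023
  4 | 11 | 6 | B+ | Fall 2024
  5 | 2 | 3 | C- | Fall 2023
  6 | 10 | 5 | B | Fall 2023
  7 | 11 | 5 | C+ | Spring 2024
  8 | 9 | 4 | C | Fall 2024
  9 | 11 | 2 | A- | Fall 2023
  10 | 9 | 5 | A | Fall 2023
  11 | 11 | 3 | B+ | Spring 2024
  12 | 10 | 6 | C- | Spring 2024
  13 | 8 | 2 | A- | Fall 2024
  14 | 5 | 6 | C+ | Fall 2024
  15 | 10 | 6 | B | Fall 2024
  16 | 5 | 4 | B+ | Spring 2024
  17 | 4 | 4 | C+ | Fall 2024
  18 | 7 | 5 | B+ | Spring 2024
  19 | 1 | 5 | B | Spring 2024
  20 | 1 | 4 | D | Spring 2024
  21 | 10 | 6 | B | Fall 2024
SELECT DISTINCT major FROM students ORDER BY major

Execution result:
major
Biology
Chemistry
Computer Science
Engineering
Physics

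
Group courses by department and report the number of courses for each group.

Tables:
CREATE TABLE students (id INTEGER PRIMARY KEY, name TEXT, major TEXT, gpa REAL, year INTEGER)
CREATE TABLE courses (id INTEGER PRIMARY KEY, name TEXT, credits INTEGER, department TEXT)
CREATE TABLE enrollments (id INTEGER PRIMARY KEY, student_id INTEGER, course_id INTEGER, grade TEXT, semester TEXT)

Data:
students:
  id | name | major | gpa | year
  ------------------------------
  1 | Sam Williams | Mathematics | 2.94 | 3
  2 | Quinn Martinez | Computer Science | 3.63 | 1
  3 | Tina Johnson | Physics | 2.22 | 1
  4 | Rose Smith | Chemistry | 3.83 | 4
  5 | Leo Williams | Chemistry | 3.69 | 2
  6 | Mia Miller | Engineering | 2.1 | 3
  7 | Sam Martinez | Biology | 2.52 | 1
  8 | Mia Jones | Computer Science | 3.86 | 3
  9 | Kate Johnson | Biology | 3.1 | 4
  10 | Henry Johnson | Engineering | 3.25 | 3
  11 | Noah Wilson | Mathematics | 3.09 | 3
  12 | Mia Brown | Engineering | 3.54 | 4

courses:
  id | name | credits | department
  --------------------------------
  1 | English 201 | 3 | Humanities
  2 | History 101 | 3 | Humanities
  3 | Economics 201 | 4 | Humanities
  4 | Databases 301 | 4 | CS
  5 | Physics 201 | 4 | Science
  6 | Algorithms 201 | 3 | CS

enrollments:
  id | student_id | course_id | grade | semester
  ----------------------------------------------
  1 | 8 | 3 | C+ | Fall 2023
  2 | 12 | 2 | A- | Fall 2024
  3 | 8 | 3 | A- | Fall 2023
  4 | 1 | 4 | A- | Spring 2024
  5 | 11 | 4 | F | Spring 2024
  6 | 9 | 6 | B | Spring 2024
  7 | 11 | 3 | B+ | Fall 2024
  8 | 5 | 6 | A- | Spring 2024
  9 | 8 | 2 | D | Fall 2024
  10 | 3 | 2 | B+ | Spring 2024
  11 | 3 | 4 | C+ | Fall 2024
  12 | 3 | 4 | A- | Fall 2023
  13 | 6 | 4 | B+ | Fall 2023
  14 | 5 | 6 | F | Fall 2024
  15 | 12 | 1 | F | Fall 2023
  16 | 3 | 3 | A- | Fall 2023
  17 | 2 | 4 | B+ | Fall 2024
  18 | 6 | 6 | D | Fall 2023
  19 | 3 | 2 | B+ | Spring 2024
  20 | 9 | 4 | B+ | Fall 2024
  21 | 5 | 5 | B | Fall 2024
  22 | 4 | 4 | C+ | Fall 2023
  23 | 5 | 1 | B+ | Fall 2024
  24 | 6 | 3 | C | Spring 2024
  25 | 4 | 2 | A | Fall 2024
SELECT department, COUNT(*) AS n FROM courses GROUP BY department

Execution result:
department | n
CS | 2
Humanities | 3
Science | 1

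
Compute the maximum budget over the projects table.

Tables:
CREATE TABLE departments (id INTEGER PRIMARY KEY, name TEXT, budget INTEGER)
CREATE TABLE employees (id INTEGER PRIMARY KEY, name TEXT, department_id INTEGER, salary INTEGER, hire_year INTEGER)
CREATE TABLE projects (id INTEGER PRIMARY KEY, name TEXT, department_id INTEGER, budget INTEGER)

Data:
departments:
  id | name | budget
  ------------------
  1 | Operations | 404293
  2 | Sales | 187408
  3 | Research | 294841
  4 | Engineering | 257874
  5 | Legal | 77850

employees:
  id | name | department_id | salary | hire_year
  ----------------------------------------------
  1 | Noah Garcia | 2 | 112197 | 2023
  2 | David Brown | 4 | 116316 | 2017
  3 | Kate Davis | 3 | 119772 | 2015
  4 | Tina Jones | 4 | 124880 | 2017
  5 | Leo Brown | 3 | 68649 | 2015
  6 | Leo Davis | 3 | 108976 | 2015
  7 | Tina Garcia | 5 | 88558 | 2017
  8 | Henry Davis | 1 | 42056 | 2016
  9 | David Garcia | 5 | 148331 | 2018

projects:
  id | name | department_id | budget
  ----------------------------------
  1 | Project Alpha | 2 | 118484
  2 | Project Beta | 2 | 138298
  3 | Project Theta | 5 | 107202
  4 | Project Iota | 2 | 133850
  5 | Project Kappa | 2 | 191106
SELECT MAX(budget) FROM projects

Execution result:
191106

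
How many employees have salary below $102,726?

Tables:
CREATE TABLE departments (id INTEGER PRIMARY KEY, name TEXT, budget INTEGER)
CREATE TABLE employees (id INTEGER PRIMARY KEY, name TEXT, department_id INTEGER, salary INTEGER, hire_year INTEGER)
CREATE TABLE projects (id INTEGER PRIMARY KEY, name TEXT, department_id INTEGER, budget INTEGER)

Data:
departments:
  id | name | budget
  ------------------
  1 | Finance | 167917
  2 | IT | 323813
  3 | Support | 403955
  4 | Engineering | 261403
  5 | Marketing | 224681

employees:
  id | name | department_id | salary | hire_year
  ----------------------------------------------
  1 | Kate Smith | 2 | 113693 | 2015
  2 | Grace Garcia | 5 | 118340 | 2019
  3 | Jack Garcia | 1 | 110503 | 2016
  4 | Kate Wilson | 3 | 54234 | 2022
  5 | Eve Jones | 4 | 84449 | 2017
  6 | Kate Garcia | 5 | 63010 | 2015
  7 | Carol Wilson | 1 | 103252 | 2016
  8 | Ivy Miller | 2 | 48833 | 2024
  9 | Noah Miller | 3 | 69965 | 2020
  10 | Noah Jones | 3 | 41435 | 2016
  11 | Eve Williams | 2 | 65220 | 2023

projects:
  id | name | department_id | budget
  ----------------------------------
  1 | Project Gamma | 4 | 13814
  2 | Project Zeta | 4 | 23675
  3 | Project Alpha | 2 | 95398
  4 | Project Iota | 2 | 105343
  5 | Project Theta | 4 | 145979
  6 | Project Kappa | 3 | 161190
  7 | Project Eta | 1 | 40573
SELECT COUNT(*) FROM employees WHERE salary < 102726

Execution result:
7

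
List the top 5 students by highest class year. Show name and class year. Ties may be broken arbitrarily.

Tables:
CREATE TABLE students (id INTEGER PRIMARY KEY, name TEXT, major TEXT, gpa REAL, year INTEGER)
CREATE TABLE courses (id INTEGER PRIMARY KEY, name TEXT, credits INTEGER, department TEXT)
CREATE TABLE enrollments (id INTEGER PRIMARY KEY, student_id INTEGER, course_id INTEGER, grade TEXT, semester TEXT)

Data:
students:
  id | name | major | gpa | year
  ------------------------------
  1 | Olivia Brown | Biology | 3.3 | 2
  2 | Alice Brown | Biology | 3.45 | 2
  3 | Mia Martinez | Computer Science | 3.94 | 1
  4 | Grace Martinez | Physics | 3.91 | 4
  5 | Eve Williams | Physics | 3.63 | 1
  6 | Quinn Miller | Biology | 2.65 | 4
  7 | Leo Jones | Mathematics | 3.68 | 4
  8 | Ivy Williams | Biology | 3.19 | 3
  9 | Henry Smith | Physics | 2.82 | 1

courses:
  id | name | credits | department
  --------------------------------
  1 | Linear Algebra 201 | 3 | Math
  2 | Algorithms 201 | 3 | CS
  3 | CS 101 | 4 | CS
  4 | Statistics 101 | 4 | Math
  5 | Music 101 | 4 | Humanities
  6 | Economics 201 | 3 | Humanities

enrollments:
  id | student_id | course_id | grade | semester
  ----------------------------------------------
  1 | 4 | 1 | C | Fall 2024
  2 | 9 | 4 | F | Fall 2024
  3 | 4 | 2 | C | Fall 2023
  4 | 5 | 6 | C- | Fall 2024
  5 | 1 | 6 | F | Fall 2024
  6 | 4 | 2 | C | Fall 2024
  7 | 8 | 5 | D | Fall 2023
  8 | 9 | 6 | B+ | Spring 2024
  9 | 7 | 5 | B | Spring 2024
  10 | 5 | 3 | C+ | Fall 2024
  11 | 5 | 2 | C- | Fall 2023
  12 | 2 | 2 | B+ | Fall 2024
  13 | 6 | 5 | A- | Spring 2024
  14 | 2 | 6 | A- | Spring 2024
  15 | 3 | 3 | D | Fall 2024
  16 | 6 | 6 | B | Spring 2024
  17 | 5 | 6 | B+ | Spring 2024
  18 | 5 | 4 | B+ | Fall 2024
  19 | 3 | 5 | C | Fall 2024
SELECT name, year FROM students ORDER BY year DESC LIMIT 5

Execution result:
name | year
Grace Martinez | 4
Quinn Miller | 4
Leo Jones | 4
Ivy Williams | 3
Olivia Brown | 2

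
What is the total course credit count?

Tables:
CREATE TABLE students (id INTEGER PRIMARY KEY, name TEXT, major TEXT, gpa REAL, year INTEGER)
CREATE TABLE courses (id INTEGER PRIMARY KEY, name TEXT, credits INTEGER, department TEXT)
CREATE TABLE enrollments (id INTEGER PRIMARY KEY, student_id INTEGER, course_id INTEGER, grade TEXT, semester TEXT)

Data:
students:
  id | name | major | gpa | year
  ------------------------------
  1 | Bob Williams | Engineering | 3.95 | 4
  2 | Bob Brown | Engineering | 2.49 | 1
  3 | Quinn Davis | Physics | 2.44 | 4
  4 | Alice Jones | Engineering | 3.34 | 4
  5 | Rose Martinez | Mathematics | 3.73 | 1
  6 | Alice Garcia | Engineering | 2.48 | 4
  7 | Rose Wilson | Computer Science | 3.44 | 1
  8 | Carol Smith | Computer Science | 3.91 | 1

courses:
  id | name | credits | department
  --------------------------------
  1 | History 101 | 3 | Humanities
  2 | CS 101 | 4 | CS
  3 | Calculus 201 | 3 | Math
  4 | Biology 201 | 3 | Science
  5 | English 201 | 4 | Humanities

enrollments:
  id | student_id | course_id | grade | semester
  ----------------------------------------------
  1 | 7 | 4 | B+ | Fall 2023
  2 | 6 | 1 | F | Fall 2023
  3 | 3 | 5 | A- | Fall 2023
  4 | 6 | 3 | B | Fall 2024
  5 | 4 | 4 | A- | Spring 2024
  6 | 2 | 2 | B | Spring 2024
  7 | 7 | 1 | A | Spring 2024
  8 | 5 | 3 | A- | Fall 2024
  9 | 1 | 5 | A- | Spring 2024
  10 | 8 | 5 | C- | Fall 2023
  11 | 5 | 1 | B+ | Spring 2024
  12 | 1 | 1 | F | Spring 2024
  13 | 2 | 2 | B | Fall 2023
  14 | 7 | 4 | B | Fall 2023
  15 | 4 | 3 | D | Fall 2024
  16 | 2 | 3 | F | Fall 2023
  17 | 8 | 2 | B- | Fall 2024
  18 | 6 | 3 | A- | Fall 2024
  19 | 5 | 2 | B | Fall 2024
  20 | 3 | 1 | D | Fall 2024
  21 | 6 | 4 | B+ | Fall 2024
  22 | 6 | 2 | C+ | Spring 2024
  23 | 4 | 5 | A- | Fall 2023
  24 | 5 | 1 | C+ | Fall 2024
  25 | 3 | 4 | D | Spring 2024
SELECT SUM(credits) FROM courses

Execution result:
17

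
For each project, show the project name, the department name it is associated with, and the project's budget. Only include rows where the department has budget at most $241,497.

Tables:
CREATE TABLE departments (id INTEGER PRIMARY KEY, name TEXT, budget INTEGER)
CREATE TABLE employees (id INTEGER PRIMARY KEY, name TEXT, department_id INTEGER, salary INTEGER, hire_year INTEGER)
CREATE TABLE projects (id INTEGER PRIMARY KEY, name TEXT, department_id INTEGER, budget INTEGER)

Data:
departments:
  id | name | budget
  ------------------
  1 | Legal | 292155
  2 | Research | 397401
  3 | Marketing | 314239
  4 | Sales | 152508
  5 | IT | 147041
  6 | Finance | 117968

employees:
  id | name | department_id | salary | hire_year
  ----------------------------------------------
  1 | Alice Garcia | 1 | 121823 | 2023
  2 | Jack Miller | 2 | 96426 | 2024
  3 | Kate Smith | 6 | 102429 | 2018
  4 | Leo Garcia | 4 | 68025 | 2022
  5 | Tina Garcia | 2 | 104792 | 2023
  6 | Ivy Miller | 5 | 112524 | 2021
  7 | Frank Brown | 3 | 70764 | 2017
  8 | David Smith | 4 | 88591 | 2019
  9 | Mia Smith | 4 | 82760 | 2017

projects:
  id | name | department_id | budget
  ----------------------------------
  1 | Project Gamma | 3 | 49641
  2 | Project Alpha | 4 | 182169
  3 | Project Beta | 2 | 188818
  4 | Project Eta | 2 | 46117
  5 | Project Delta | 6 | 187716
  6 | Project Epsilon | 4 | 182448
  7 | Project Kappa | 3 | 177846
SELECT c.name, p.name AS department, c.budget FROM projects c JOIN departments p ON c.department_id = p.id WHERE p.budget <= 241497

Execution result:
name | department | budget
Project Alpha | Sales | 182169
Project Delta | Finance | 187716
Project Epsilon | Sales | 182448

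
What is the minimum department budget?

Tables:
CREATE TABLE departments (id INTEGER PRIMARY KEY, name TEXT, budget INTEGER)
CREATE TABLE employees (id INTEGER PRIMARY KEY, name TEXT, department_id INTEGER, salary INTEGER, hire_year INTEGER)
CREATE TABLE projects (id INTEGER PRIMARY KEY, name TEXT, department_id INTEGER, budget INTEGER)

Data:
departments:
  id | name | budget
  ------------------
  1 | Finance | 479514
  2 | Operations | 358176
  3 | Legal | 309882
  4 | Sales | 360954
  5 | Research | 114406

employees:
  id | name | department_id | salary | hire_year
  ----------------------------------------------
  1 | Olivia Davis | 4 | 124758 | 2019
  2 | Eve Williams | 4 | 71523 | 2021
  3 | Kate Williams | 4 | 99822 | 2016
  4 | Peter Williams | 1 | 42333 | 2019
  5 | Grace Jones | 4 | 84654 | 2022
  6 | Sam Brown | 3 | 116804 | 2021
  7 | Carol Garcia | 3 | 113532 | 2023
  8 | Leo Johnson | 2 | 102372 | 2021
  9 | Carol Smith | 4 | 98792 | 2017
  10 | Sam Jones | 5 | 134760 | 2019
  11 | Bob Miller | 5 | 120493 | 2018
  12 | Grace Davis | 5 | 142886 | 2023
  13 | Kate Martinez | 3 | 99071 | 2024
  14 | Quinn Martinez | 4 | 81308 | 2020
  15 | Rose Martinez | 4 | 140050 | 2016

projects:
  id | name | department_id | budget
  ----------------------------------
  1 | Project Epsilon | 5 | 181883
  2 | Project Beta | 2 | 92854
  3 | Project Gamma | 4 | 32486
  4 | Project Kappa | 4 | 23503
SELECT MIN(budget) FROM departments

Execution result:
114406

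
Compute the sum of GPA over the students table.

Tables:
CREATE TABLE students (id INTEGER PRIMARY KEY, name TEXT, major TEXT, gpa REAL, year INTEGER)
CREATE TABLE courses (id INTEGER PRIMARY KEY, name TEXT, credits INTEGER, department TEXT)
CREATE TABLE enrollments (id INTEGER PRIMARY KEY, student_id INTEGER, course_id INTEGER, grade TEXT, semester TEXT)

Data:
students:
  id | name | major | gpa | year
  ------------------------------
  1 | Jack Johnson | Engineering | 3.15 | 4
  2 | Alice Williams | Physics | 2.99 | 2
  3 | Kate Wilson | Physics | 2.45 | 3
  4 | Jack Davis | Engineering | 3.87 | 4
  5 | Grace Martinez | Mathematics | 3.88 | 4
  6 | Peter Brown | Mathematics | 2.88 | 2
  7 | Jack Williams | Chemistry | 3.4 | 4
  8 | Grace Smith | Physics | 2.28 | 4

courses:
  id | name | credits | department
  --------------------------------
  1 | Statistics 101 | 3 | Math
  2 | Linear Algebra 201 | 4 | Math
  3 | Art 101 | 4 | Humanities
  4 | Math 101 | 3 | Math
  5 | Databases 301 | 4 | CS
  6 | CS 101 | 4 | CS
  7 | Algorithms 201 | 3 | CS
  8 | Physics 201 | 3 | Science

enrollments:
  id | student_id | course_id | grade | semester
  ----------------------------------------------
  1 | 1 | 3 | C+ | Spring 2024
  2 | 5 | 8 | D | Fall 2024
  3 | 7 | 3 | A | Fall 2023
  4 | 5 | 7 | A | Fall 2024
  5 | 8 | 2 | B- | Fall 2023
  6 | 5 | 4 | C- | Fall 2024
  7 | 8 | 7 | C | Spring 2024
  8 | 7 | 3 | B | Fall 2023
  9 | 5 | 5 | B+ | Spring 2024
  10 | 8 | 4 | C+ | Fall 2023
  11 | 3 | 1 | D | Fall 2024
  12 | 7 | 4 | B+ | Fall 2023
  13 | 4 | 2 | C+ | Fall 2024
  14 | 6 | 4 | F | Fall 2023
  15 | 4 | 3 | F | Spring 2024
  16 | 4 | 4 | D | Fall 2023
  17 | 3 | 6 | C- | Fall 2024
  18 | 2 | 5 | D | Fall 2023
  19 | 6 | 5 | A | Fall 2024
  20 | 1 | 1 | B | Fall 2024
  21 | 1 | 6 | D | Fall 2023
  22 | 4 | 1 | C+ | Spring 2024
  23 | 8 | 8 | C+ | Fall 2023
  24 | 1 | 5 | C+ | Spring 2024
SELECT SUM(gpa) FROM students

Execution result:
24.90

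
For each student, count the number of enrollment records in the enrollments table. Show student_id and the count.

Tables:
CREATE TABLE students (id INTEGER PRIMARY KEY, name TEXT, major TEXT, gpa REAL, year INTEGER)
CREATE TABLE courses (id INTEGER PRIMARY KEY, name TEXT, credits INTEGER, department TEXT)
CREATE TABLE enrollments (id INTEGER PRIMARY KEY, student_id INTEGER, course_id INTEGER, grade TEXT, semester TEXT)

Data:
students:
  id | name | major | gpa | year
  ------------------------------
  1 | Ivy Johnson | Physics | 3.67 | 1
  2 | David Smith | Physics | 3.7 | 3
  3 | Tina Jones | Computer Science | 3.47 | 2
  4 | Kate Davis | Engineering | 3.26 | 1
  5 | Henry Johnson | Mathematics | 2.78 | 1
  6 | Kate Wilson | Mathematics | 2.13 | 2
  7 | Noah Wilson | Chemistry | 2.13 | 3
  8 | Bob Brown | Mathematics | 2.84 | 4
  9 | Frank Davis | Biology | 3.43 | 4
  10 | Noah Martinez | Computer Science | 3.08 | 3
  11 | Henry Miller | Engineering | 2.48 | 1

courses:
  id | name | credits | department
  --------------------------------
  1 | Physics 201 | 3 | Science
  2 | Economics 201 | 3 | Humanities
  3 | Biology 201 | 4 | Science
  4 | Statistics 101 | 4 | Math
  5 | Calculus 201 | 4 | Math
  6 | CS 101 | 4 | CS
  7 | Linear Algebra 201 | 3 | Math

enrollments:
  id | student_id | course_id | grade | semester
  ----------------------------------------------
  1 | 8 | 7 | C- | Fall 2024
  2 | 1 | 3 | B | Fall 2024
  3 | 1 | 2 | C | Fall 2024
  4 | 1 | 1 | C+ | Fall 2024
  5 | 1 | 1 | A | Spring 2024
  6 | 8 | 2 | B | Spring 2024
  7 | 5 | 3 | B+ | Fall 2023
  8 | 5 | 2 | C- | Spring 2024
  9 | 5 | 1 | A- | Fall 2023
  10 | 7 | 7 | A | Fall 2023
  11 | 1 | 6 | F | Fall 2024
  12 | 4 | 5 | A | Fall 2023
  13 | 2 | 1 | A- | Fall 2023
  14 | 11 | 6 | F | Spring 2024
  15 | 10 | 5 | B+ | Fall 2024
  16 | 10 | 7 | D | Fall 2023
SELECT student_id, COUNT(*) AS enrollment_count FROM enrollments GROUP BY student_id

Execution result:
student_id | enrollment_count
1 | 5
2 | 1
4 | 1
5 | 3
7 | 1
8 | 2
10 | 2
11 | 1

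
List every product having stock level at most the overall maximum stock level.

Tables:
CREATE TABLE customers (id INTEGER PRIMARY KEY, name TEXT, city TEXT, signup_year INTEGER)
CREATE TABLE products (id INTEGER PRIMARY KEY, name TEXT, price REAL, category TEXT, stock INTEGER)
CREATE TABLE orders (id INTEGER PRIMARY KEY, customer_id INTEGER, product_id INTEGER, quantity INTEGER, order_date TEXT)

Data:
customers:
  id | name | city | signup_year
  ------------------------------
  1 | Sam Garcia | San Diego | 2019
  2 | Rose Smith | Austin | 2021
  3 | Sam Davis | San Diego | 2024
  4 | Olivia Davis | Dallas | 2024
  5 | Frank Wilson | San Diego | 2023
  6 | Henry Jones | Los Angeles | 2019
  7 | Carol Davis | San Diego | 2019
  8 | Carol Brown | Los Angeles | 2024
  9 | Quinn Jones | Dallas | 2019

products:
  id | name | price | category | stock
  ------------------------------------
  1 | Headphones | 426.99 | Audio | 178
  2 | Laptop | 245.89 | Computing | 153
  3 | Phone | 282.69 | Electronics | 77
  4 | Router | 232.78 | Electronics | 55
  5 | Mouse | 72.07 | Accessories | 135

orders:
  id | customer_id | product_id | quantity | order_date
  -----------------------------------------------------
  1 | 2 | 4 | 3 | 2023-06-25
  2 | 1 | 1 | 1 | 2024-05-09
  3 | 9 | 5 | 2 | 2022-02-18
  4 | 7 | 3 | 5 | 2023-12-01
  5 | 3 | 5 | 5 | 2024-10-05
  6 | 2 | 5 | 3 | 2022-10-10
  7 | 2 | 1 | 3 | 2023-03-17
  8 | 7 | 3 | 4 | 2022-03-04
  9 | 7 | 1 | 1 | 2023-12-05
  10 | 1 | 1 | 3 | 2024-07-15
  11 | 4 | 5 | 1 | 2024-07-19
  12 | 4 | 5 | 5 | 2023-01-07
SELECT name, stock FROM products WHERE stock <= (SELECT MAX(stock) FROM products)

Execution result:
name | stock
Headphones | 178
Laptop | 153
Phone | 77
Router | 55
Mouse | 135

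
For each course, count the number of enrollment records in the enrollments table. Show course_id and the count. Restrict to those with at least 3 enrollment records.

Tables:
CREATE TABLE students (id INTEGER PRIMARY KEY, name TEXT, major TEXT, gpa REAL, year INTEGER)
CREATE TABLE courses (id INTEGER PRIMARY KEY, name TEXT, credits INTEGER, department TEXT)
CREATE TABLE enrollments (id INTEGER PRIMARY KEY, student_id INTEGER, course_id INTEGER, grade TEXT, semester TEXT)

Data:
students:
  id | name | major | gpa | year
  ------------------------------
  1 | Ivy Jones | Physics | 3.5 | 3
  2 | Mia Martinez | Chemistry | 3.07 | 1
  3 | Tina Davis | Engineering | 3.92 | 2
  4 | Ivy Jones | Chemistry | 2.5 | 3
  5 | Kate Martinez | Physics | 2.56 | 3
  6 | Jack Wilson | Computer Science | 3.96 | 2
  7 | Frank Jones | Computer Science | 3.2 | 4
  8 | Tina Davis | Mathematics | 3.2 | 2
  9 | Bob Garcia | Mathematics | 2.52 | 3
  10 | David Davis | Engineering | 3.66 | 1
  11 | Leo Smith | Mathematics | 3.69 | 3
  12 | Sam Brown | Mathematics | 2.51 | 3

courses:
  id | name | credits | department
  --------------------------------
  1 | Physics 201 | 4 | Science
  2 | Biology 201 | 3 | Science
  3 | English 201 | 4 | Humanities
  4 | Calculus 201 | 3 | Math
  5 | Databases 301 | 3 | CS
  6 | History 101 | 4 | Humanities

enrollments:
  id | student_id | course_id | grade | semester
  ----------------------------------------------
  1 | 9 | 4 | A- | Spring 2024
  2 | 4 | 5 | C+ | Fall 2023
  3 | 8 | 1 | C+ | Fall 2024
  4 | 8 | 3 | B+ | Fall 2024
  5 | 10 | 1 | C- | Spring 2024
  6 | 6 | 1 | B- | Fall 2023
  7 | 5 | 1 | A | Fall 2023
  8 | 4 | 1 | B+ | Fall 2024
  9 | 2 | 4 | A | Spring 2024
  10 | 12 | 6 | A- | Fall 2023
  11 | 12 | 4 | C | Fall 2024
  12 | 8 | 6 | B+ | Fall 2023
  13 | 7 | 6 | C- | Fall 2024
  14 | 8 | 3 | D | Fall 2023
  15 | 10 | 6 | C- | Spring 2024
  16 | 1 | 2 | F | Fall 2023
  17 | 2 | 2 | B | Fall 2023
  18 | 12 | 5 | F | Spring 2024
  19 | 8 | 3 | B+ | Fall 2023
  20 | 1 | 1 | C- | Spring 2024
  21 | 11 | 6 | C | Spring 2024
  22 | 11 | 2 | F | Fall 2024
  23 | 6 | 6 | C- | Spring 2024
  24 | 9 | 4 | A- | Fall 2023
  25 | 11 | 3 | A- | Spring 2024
SELECT course_id, COUNT(*) AS enrollment_count FROM enrollments GROUP BY course_id HAVING COUNT(*) >= 3

Execution result:
course_id | enrollment_count
1 | 6
2 | 3
3 | 4
4 | 4
6 | 6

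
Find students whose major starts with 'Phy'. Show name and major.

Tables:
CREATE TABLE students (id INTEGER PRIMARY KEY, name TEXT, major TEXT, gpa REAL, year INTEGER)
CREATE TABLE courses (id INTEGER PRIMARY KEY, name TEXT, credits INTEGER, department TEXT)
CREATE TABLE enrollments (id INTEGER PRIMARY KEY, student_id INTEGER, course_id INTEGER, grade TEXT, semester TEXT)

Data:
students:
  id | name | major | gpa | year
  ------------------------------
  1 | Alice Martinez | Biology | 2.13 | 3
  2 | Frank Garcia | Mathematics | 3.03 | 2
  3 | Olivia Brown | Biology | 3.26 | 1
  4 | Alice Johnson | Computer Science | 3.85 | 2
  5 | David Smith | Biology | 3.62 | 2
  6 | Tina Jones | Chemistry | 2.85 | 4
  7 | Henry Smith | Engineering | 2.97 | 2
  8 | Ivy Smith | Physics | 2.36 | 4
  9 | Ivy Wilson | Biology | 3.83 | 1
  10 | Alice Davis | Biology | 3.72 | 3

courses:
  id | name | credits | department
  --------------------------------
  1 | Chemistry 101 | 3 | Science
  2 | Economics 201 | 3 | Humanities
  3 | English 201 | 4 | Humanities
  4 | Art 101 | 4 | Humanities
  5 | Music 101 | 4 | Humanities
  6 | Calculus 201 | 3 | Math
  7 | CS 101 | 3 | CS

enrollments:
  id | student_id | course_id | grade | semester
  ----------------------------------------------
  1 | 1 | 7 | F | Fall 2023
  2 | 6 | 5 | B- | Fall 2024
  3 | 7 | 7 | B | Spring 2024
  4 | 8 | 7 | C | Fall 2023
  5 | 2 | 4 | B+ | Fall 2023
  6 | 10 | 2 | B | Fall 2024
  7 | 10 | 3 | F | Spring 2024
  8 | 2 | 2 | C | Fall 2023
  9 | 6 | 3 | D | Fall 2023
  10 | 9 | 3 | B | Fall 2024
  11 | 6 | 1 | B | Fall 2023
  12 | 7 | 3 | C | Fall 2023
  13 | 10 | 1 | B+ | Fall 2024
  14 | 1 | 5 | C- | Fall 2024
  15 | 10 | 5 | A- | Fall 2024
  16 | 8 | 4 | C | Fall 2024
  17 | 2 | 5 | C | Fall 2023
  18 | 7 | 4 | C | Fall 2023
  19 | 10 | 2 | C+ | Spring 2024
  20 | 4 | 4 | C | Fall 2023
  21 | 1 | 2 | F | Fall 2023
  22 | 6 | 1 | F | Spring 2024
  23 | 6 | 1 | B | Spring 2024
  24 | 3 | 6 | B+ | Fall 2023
SELECT name, major FROM students WHERE major LIKE 'Phy%'

Execution result:
name | major
Ivy Smith | Physics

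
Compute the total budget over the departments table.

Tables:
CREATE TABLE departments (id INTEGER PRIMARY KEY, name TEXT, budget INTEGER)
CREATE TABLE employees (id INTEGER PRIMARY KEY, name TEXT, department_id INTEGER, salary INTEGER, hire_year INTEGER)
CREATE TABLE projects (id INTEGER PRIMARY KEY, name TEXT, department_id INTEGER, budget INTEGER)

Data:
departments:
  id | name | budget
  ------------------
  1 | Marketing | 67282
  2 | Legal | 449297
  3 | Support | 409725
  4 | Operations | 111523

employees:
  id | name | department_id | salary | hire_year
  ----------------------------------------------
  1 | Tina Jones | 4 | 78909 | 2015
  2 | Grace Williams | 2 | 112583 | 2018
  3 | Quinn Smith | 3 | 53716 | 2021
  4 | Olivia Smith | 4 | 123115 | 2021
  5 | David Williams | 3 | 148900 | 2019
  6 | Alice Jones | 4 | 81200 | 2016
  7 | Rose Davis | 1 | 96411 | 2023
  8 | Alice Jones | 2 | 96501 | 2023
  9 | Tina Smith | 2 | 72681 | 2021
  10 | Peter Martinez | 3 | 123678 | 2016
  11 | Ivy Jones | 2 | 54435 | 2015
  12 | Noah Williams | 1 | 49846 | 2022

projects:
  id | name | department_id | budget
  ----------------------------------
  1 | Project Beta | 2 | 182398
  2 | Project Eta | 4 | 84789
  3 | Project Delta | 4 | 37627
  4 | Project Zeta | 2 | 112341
SELECT SUM(budget) FROM departments

Execution result:
1037827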